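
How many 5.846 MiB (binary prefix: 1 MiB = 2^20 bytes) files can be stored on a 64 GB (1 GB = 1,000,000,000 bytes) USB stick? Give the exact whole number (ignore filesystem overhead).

10,440

Capacity: 64 GB = 64,000,000,000 bytes
Per item: 5.846 MiB = 6,129,975.296 bytes
⌊64,000,000,000 / 6,129,975.296⌋ = 10,440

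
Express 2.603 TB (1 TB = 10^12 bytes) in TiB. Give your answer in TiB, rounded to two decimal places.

2.603 TB = 2.603 × 10^12 bytes = 2,603,000,000,000 bytes
1 TiB = 1,099,511,627,776 bytes
2,603,000,000,000 / 1,099,511,627,776 = 2.37 TiB

2.37 TiB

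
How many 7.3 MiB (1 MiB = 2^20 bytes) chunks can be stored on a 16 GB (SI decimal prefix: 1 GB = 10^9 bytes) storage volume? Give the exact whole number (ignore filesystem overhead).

2,090

Capacity: 16 GB = 16,000,000,000 bytes
Per item: 7.3 MiB = 7,654,604.8 bytes
⌊16,000,000,000 / 7,654,604.8⌋ = 2,090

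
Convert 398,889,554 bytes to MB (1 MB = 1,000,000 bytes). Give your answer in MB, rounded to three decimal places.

398.890 MB

398,889,554 bytes given.
1 MB = 1,000,000 bytes
398,889,554 / 1,000,000 = 398.890 MB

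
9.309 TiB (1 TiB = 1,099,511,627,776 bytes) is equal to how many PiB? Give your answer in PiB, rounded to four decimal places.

9.309 TiB = 9.309 × 2^40 bytes = 10,235,353,742,966.784 bytes
1 PiB = 1,125,899,906,842,624 bytes
10,235,353,742,966.784 / 1,125,899,906,842,624 = 0.0091 PiB

0.0091 PiB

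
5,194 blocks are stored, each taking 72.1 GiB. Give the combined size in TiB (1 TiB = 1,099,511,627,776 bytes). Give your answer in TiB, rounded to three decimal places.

365.710 TiB

Total = 5,194 × 72.1 GiB = 374487.4 GiB
= 374487.4 × 1,073,741,824 bytes = 402,102,783,941,017.6 bytes
1 TiB = 1,099,511,627,776 bytes
402,102,783,941,017.6 / 1,099,511,627,776 = 365.710 TiB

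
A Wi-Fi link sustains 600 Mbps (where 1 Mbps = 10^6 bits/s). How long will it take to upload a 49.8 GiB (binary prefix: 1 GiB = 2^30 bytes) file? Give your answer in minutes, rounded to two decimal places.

49.8 GiB = 53,472,342,835.2 bytes = 427,778,742,681.6 bits
600 Mbps = 600,000,000 bits/s
time = 427,778,742,681.6 / 600,000,000 = 712.965 s
712.965 s / 60 = 11.88 minutes

11.88 minutes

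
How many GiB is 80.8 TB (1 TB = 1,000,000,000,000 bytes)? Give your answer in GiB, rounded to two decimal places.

80.8 TB = 80.8 × 10^12 bytes = 80,800,000,000,000 bytes
1 GiB = 1,073,741,824 bytes
80,800,000,000,000 / 1,073,741,824 = 75,250.86 GiB

75,250.86 GiB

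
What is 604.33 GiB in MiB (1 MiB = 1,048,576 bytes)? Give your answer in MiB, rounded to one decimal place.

604.33 GiB = 604.33 × 2^30 bytes = 648,894,396,497.92 bytes
1 MiB = 1,048,576 bytes
648,894,396,497.92 / 1,048,576 = 618,833.9 MiB

618,833.9 MiB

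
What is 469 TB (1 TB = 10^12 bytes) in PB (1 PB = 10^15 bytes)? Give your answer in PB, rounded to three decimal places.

469 TB = 469 × 10^12 bytes = 469,000,000,000,000 bytes
1 PB = 1,000,000,000,000,000 bytes
469,000,000,000,000 / 1,000,000,000,000,000 = 0.469 PB

0.469 PB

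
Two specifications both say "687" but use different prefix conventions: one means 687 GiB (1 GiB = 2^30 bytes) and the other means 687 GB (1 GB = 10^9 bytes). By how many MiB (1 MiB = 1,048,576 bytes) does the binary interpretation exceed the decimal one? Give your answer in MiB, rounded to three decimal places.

48,313.745 MiB

687 GiB = 687 × 1,073,741,824 = 737,660,633,088 bytes
687 GB = 687 × 1,000,000,000 = 687,000,000,000 bytes
difference = 50,660,633,088 bytes
50,660,633,088 / 1,048,576 = 48,313.745 MiB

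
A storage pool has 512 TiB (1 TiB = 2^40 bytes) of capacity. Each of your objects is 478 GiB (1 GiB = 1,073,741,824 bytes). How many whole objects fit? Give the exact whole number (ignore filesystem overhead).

1,096

Capacity: 512 TiB = 562,949,953,421,312 bytes
Per item: 478 GiB = 513,248,591,872 bytes
⌊562,949,953,421,312 / 513,248,591,872⌋ = 1,096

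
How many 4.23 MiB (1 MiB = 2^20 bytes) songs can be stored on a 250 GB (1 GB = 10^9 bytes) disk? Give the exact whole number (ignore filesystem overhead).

Capacity: 250 GB = 250,000,000,000 bytes
Per item: 4.23 MiB = 4,435,476.48 bytes
⌊250,000,000,000 / 4,435,476.48⌋ = 56,363

56,363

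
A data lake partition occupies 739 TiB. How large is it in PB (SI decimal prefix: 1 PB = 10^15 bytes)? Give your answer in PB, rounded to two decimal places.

739 TiB = 739 × 2^40 bytes = 812,539,092,926,464 bytes
1 PB = 10^15 bytes = 1,000,000,000,000,000 bytes
812,539,092,926,464 / 1,000,000,000,000,000 = 0.81 PB

0.81 PB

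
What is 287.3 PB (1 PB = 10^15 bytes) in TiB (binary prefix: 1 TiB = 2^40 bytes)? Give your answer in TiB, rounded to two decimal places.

261,297.83 TiB

287.3 PB × 1,000,000,000,000,000 bytes/PB = 287,300,000,000,000,000 bytes
1 TiB = 2^40 bytes = 1,099,511,627,776 bytes
287,300,000,000,000,000 / 1,099,511,627,776 = 261,297.83 TiB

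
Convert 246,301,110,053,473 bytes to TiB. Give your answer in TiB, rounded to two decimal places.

224.01 TiB

246,301,110,053,473 bytes given.
1 TiB = 2^40 bytes = 1,099,511,627,776 bytes
246,301,110,053,473 / 1,099,511,627,776 = 224.01 TiB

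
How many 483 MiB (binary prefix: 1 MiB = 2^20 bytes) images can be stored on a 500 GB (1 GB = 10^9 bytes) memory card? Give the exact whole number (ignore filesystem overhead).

Capacity: 500 GB = 500,000,000,000 bytes
Per item: 483 MiB = 506,462,208 bytes
⌊500,000,000,000 / 506,462,208⌋ = 987

987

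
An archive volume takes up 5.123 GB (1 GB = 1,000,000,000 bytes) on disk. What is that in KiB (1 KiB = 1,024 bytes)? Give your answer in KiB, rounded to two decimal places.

5,002,929.69 KiB

5.123 GB = 5.123 × 10^9 bytes = 5,123,000,000 bytes
1 KiB = 2^10 bytes = 1,024 bytes
5,123,000,000 / 1,024 = 5,002,929.69 KiB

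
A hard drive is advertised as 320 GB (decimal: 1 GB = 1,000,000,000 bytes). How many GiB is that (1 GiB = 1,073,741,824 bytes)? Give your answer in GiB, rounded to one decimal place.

298.0 GiB

320 GB = 320 × 10^9 bytes = 320,000,000,000 bytes
1 GiB = 2^30 bytes = 1,073,741,824 bytes
320,000,000,000 / 1,073,741,824 = 298.0 GiB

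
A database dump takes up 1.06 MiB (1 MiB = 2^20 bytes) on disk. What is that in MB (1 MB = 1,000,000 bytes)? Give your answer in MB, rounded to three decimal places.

1.06 MiB = 1.06 × 2^20 bytes = 1,111,490.56 bytes
1 MB = 10^6 bytes = 1,000,000 bytes
1,111,490.56 / 1,000,000 = 1.111 MB

1.111 MB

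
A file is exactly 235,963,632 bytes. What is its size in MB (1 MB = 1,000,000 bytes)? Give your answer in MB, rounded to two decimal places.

235.96 MB

235,963,632 bytes given.
1 MB = 10^6 bytes = 1,000,000 bytes
235,963,632 / 1,000,000 = 235.96 MB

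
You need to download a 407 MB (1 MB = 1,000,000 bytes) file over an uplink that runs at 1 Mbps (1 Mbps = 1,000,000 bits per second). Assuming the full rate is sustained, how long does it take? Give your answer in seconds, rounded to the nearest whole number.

407 MB = 407,000,000 bytes = 3,256,000,000 bits
1 Mbps = 1,000,000 bits/s
time = 3,256,000,000 / 1,000,000 = 3,256 s

3,256 seconds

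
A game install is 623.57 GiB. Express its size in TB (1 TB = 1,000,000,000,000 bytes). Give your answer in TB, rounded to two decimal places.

0.67 TB

623.57 GiB = 623.57 × 2^30 bytes = 669,553,189,191.68 bytes
1 TB = 10^12 bytes = 1,000,000,000,000 bytes
669,553,189,191.68 / 1,000,000,000,000 = 0.67 TB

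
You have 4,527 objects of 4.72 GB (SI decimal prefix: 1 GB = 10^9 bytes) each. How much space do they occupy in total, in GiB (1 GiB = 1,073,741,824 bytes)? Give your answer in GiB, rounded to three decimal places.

19,899.979 GiB

Total = 4,527 × 4.72 GB = 21367.44 GB
= 21367.44 × 1,000,000,000 bytes = 21,367,440,000,000 bytes
1 GiB = 1,073,741,824 bytes
21,367,440,000,000 / 1,073,741,824 = 19,899.979 GiB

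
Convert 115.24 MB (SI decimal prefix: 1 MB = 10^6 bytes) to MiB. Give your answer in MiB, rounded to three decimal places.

109.901 MiB

115.24 MB × 1,000,000 bytes/MB = 115,240,000 bytes
1 MiB = 1,048,576 bytes
115,240,000 / 1,048,576 = 109.901 MiB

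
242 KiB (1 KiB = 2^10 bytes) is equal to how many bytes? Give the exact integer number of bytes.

242 × 1,024 = 247,808 bytes

247,808 bytes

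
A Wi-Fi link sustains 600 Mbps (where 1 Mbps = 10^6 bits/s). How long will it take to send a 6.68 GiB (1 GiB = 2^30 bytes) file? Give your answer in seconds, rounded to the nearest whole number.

96 seconds

6.68 GiB = 7,172,595,384.32 bytes = 57,380,763,074.56 bits
600 Mbps = 600,000,000 bits/s
time = 57,380,763,074.56 / 600,000,000 = 96 s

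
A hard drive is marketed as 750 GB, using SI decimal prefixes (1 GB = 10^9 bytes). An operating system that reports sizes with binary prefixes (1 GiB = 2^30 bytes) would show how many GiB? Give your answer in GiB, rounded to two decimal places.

698.49 GiB

750 GB × 1,000,000,000 bytes/GB = 750,000,000,000 bytes
1 GiB = 2^30 bytes = 1,073,741,824 bytes
750,000,000,000 / 1,073,741,824 = 698.49 GiB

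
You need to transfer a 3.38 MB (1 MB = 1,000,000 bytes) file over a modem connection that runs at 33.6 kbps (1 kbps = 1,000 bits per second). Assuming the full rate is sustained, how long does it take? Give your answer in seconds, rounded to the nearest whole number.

805 seconds

3.38 MB = 3,380,000 bytes = 27,040,000 bits
33.6 kbps = 33,600 bits/s
time = 27,040,000 / 33,600 = 805 s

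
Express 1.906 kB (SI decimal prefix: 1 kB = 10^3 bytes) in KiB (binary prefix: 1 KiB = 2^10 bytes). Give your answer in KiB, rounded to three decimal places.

1.906 kB × 1,000 bytes/kB = 1,906 bytes
1 KiB = 1,024 bytes
1,906 / 1,024 = 1.861 KiB

1.861 KiB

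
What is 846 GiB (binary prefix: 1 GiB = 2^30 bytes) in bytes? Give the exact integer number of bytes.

846 × 1,073,741,824 = 908,385,583,104 bytes

908,385,583,104 bytes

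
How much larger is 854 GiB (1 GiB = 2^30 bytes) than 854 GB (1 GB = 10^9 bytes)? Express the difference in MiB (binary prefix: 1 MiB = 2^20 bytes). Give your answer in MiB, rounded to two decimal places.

60,058.13 MiB

854 GiB = 854 × 1,073,741,824 = 916,975,517,696 bytes
854 GB = 854 × 1,000,000,000 = 854,000,000,000 bytes
difference = 62,975,517,696 bytes
62,975,517,696 / 1,048,576 = 60,058.13 MiB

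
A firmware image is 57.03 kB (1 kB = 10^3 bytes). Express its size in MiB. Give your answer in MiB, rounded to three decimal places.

0.054 MiB

57.03 kB × 1,000 bytes/kB = 57,030 bytes
1 MiB = 2^20 bytes = 1,048,576 bytes
57,030 / 1,048,576 = 0.054 MiB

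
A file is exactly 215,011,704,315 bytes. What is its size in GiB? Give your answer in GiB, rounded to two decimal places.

215,011,704,315 bytes given.
1 GiB = 1,073,741,824 bytes
215,011,704,315 / 1,073,741,824 = 200.25 GiB

200.25 GiB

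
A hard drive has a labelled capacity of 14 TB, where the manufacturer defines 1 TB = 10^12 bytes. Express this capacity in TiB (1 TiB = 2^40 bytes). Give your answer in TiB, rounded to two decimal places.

14 TB × 1,000,000,000,000 bytes/TB = 14,000,000,000,000 bytes
1 TiB = 2^40 bytes = 1,099,511,627,776 bytes
14,000,000,000,000 / 1,099,511,627,776 = 12.73 TiB

12.73 TiB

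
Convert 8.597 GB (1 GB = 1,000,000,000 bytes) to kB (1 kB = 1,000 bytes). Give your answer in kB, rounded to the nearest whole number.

8,597,000 kB

8.597 GB = 8.597 × 10^9 bytes = 8,597,000,000 bytes
1 kB = 1,000 bytes
8,597,000,000 / 1,000 = 8,597,000 kB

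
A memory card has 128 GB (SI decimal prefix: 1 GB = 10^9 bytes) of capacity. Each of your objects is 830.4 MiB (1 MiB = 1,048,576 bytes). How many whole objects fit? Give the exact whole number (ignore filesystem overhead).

Capacity: 128 GB = 128,000,000,000 bytes
Per item: 830.4 MiB = 870,737,510.4 bytes
⌊128,000,000,000 / 870,737,510.4⌋ = 147

147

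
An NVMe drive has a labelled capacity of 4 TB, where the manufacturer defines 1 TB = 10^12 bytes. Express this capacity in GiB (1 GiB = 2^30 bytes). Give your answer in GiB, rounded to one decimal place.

3,725.3 GiB

4 TB × 1,000,000,000,000 bytes/TB = 4,000,000,000,000 bytes
1 GiB = 1,073,741,824 bytes
4,000,000,000,000 / 1,073,741,824 = 3,725.3 GiB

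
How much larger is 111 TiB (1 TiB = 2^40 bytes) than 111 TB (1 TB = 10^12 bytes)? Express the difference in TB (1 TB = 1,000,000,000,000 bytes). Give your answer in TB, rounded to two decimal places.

111 TiB = 111 × 1,099,511,627,776 = 122,045,790,683,136 bytes
111 TB = 111 × 1,000,000,000,000 = 111,000,000,000,000 bytes
difference = 11,045,790,683,136 bytes
11,045,790,683,136 / 1,000,000,000,000 = 11.05 TB

11.05 TB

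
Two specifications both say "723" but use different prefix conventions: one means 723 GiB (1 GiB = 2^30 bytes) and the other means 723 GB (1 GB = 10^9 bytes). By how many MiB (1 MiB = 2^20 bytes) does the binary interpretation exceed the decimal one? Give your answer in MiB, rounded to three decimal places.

50,845.469 MiB

723 GiB = 723 × 1,073,741,824 = 776,315,338,752 bytes
723 GB = 723 × 1,000,000,000 = 723,000,000,000 bytes
difference = 53,315,338,752 bytes
53,315,338,752 / 1,048,576 = 50,845.469 MiB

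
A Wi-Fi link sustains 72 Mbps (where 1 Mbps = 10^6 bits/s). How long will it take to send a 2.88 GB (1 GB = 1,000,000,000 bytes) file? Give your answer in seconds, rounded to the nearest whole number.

2.88 GB = 2,880,000,000 bytes = 23,040,000,000 bits
72 Mbps = 72,000,000 bits/s
time = 23,040,000,000 / 72,000,000 = 320 s

320 seconds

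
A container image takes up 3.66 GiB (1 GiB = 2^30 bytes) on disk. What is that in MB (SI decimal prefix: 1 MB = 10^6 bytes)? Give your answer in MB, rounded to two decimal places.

3.66 GiB = 3.66 × 2^30 bytes = 3,929,895,075.84 bytes
1 MB = 1,000,000 bytes
3,929,895,075.84 / 1,000,000 = 3,929.90 MB

3,929.90 MB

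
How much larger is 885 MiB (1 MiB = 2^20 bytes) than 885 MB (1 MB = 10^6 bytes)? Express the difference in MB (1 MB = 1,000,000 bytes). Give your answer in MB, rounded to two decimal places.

885 MiB = 885 × 1,048,576 = 927,989,760 bytes
885 MB = 885 × 1,000,000 = 885,000,000 bytes
difference = 42,989,760 bytes
42,989,760 / 1,000,000 = 42.99 MB

42.99 MB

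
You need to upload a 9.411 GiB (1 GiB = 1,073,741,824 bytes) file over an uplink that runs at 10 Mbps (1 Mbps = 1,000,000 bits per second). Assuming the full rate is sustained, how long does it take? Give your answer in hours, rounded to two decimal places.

9.411 GiB = 10,104,984,305.664 bytes = 80,839,874,445.312 bits
10 Mbps = 10,000,000 bits/s
time = 80,839,874,445.312 / 10,000,000 = 8,083.9874 s
8,083.9874 s / 3600 = 2.25 hours

2.25 hours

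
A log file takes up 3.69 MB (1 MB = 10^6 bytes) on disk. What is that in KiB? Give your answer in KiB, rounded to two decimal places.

3.69 MB × 1,000,000 bytes/MB = 3,690,000 bytes
1 KiB = 1,024 bytes
3,690,000 / 1,024 = 3,603.52 KiB

3,603.52 KiB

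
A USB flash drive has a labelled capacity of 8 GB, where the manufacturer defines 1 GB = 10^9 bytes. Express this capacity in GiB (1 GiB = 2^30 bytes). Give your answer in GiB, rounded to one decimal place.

8 GB × 1,000,000,000 bytes/GB = 8,000,000,000 bytes
1 GiB = 1,073,741,824 bytes
8,000,000,000 / 1,073,741,824 = 7.5 GiB

7.5 GiB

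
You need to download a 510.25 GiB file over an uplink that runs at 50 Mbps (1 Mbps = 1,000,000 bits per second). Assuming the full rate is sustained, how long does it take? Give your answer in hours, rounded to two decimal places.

510.25 GiB = 547,876,765,696 bytes = 4,383,014,125,568 bits
50 Mbps = 50,000,000 bits/s
time = 4,383,014,125,568 / 50,000,000 = 87,660.2825 s
87,660.2825 s / 3600 = 24.35 hours

24.35 hours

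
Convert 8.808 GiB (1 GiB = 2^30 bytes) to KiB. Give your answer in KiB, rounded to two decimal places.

9,235,857.41 KiB

8.808 GiB = 8.808 × 2^30 bytes = 9,457,517,985.792 bytes
1 KiB = 1,024 bytes
9,457,517,985.792 / 1,024 = 9,235,857.41 KiB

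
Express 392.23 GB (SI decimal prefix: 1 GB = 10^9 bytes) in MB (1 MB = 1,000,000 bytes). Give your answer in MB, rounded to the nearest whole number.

392,230 MB

392.23 GB × 1,000,000,000 bytes/GB = 392,230,000,000 bytes
1 MB = 1,000,000 bytes
392,230,000,000 / 1,000,000 = 392,230 MB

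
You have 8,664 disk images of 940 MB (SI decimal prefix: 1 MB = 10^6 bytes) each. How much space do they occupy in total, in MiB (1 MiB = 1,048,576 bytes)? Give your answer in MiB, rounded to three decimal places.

Total = 8,664 × 940 MB = 8,144,160 MB
= 8,144,160 × 1,000,000 bytes = 8,144,160,000,000 bytes
1 MiB = 1,048,576 bytes
8,144,160,000,000 / 1,048,576 = 7,766,876.221 MiB

7,766,876.221 MiB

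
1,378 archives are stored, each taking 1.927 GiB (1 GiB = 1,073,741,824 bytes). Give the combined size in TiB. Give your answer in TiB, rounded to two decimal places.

Total = 1,378 × 1.927 GiB = 2655.406 GiB
= 2655.406 × 1,073,741,824 bytes = 2,851,220,481,900.544 bytes
1 TiB = 1,099,511,627,776 bytes
2,851,220,481,900.544 / 1,099,511,627,776 = 2.59 TiB

2.59 TiB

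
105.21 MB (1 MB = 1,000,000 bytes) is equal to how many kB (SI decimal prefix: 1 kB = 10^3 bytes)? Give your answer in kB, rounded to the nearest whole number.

105,210 kB

105.21 MB = 105.21 × 10^6 bytes = 105,210,000 bytes
1 kB = 10^3 bytes = 1,000 bytes
105,210,000 / 1,000 = 105,210 kB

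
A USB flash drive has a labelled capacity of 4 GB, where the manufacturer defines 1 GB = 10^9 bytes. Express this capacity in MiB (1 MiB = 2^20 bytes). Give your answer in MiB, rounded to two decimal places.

4 GB = 4 × 10^9 bytes = 4,000,000,000 bytes
1 MiB = 2^20 bytes = 1,048,576 bytes
4,000,000,000 / 1,048,576 = 3,814.70 MiB

3,814.70 MiB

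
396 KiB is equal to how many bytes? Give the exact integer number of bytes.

405,504 bytes

396 × 1,024 = 405,504 bytes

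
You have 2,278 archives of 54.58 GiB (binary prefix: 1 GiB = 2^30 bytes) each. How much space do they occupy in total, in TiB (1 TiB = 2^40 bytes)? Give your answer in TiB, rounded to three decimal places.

121.419 TiB

Total = 2,278 × 54.58 GiB = 124333.24 GiB
= 124333.24 × 1,073,741,824 bytes = 133,501,799,901,429.76 bytes
1 TiB = 1,099,511,627,776 bytes
133,501,799,901,429.76 / 1,099,511,627,776 = 121.419 TiB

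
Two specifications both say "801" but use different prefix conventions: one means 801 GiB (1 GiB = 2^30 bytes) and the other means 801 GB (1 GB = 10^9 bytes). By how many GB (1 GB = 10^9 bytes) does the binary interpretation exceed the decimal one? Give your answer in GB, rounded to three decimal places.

59.067 GB

801 GiB = 801 × 1,073,741,824 = 860,067,201,024 bytes
801 GB = 801 × 1,000,000,000 = 801,000,000,000 bytes
difference = 59,067,201,024 bytes
59,067,201,024 / 1,000,000,000 = 59.067 GB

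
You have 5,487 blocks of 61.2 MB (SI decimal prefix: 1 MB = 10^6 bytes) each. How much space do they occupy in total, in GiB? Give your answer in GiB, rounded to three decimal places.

Total = 5,487 × 61.2 MB = 335804.4 MB
= 335804.4 × 1,000,000 bytes = 335,804,400,000 bytes
1 GiB = 1,073,741,824 bytes
335,804,400,000 / 1,073,741,824 = 312.742 GiB

312.742 GiB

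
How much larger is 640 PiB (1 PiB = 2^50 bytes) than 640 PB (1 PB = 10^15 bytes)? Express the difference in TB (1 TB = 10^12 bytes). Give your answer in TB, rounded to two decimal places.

640 PiB = 640 × 1,125,899,906,842,624 = 720,575,940,379,279,360 bytes
640 PB = 640 × 1,000,000,000,000,000 = 640,000,000,000,000,000 bytes
difference = 80,575,940,379,279,360 bytes
80,575,940,379,279,360 / 1,000,000,000,000 = 80,575.94 TB

80,575.94 TB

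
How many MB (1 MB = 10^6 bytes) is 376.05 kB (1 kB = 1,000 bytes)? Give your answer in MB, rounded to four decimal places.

0.3761 MB

376.05 kB = 376.05 × 10^3 bytes = 376,050 bytes
1 MB = 1,000,000 bytes
376,050 / 1,000,000 = 0.3761 MB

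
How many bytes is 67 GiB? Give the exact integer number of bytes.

67 × 1,073,741,824 = 71,940,702,208 bytes  (1 GiB = 2^30 bytes)

71,940,702,208 bytes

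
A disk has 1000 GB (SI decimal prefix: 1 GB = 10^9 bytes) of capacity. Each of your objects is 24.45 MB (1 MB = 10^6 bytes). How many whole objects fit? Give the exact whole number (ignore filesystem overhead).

Capacity: 1000 GB = 1,000,000,000,000 bytes
Per item: 24.45 MB = 24,450,000 bytes
⌊1,000,000,000,000 / 24,450,000⌋ = 40,899

40,899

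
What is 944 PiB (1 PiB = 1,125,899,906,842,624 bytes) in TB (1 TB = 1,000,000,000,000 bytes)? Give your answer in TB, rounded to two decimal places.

944 PiB = 944 × 2^50 bytes = 1,062,849,512,059,437,056 bytes
1 TB = 10^12 bytes = 1,000,000,000,000 bytes
1,062,849,512,059,437,056 / 1,000,000,000,000 = 1,062,849.51 TB

1,062,849.51 TB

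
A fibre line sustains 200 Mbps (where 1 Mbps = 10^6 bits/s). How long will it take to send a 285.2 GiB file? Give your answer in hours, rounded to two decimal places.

3.40 hours

285.2 GiB = 306,231,168,204.8 bytes = 2,449,849,345,638.4 bits
200 Mbps = 200,000,000 bits/s
time = 2,449,849,345,638.4 / 200,000,000 = 12,249.2467 s
12,249.2467 s / 3600 = 3.40 hours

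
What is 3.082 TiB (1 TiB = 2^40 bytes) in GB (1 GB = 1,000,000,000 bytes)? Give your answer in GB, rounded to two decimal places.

3,388.69 GB

3.082 TiB = 3.082 × 2^40 bytes = 3,388,694,836,805.632 bytes
1 GB = 1,000,000,000 bytes
3,388,694,836,805.632 / 1,000,000,000 = 3,388.69 GB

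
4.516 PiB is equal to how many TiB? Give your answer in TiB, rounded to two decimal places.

4.516 PiB × 1,125,899,906,842,624 bytes/PiB = 5,084,563,979,301,289.984 bytes
1 TiB = 2^40 bytes = 1,099,511,627,776 bytes
5,084,563,979,301,289.984 / 1,099,511,627,776 = 4,624.38 TiB

4,624.38 TiB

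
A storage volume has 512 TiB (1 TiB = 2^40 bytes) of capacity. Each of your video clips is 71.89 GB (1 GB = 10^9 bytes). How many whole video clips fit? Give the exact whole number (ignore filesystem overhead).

7,830

Capacity: 512 TiB = 562,949,953,421,312 bytes
Per item: 71.89 GB = 71,890,000,000 bytes
⌊562,949,953,421,312 / 71,890,000,000⌋ = 7,830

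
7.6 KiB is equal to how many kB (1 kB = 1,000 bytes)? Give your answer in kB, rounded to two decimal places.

7.78 kB

7.6 KiB × 1,024 bytes/KiB = 7,782.4 bytes
1 kB = 1,000 bytes
7,782.4 / 1,000 = 7.78 kB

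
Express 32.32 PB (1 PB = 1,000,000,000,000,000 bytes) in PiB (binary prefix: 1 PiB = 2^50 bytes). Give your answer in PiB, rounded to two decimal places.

32.32 PB = 32.32 × 10^15 bytes = 32,320,000,000,000,000 bytes
1 PiB = 2^50 bytes = 1,125,899,906,842,624 bytes
32,320,000,000,000,000 / 1,125,899,906,842,624 = 28.71 PiB

28.71 PiB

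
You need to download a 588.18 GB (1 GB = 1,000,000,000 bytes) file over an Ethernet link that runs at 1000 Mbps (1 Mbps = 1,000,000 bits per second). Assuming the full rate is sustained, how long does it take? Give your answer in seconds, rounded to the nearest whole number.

588.18 GB = 588,180,000,000 bytes = 4,705,440,000,000 bits
1000 Mbps = 1,000,000,000 bits/s
time = 4,705,440,000,000 / 1,000,000,000 = 4,705 s

4,705 seconds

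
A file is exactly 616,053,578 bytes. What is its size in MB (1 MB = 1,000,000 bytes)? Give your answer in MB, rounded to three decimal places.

616,053,578 bytes given.
1 MB = 10^6 bytes = 1,000,000 bytes
616,053,578 / 1,000,000 = 616.054 MB

616.054 MB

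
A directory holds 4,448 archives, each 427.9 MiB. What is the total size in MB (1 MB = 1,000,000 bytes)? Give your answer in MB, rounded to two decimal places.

Total = 4,448 × 427.9 MiB = 1903299.2 MiB
= 1903299.2 × 1,048,576 bytes = 1,995,753,861,939.2 bytes
1 MB = 1,000,000 bytes
1,995,753,861,939.2 / 1,000,000 = 1,995,753.86 MB

1,995,753.86 MB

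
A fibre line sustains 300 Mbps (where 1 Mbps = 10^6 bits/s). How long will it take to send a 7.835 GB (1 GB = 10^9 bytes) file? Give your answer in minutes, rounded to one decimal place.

3.5 minutes

7.835 GB = 7,835,000,000 bytes = 62,680,000,000 bits
300 Mbps = 300,000,000 bits/s
time = 62,680,000,000 / 300,000,000 = 208.93 s
208.93 s / 60 = 3.5 minutes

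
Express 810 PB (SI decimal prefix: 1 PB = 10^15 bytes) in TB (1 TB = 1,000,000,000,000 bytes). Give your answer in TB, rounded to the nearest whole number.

810 PB × 1,000,000,000,000,000 bytes/PB = 810,000,000,000,000,000 bytes
1 TB = 1,000,000,000,000 bytes
810,000,000,000,000,000 / 1,000,000,000,000 = 810,000 TB

810,000 TB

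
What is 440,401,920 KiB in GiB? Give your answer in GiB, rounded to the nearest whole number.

420 GiB

440,401,920 KiB × 1,024 bytes/KiB = 450,971,566,080 bytes
1 GiB = 1,073,741,824 bytes
450,971,566,080 / 1,073,741,824 = 420 GiB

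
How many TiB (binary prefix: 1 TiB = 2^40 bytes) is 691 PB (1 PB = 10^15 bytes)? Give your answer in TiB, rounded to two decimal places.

628,460.84 TiB

691 PB = 691 × 10^15 bytes = 691,000,000,000,000,000 bytes
1 TiB = 2^40 bytes = 1,099,511,627,776 bytes
691,000,000,000,000,000 / 1,099,511,627,776 = 628,460.84 TiB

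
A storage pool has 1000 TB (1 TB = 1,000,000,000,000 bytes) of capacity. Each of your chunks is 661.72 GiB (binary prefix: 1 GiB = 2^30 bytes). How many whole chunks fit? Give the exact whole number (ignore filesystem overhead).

Capacity: 1000 TB = 1,000,000,000,000,000 bytes
Per item: 661.72 GiB = 710,516,439,777.28 bytes
⌊1,000,000,000,000,000 / 710,516,439,777.28⌋ = 1,407

1,407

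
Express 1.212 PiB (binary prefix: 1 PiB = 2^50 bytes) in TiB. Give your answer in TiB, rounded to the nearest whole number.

1.212 PiB = 1.212 × 2^50 bytes = 1,364,590,687,093,260.288 bytes
1 TiB = 1,099,511,627,776 bytes
1,364,590,687,093,260.288 / 1,099,511,627,776 = 1,241 TiB

1,241 TiB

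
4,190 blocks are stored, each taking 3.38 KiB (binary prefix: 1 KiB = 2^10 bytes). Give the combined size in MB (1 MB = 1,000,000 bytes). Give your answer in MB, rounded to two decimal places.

14.50 MB

Total = 4,190 × 3.38 KiB = 14162.2 KiB
= 14162.2 × 1,024 bytes = 14,502,092.8 bytes
1 MB = 1,000,000 bytes
14,502,092.8 / 1,000,000 = 14.50 MB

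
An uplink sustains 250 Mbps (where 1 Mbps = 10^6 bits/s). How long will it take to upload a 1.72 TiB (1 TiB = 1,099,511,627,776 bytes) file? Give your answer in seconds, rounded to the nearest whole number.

60,517 seconds

1.72 TiB = 1,891,159,999,774.72 bytes = 15,129,279,998,197.76 bits
250 Mbps = 250,000,000 bits/s
time = 15,129,279,998,197.76 / 250,000,000 = 60,517 s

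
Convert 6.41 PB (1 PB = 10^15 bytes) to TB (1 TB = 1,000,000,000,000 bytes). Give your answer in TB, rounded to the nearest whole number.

6.41 PB = 6.41 × 10^15 bytes = 6,410,000,000,000,000 bytes
1 TB = 1,000,000,000,000 bytes
6,410,000,000,000,000 / 1,000,000,000,000 = 6,410 TB

6,410 TB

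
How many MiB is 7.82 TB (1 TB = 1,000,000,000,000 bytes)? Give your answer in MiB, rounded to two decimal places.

7.82 TB = 7.82 × 10^12 bytes = 7,820,000,000,000 bytes
1 MiB = 1,048,576 bytes
7,820,000,000,000 / 1,048,576 = 7,457,733.15 MiB

7,457,733.15 MiB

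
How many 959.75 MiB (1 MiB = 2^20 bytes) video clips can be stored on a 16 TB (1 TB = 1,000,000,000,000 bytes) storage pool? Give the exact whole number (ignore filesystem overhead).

Capacity: 16 TB = 16,000,000,000,000 bytes
Per item: 959.75 MiB = 1,006,370,816 bytes
⌊16,000,000,000,000 / 1,006,370,816⌋ = 15,898

15,898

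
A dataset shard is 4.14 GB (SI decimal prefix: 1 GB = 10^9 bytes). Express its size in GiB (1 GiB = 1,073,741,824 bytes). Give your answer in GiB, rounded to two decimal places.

3.86 GiB

4.14 GB = 4.14 × 10^9 bytes = 4,140,000,000 bytes
1 GiB = 1,073,741,824 bytes
4,140,000,000 / 1,073,741,824 = 3.86 GiB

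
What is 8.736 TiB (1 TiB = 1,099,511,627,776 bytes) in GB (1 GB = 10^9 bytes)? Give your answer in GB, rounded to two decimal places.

8.736 TiB × 1,099,511,627,776 bytes/TiB = 9,605,333,580,251.136 bytes
1 GB = 10^9 bytes = 1,000,000,000 bytes
9,605,333,580,251.136 / 1,000,000,000 = 9,605.33 GB

9,605.33 GB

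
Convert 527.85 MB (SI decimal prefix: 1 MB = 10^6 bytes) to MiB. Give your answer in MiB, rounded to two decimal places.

527.85 MB = 527.85 × 10^6 bytes = 527,850,000 bytes
1 MiB = 2^20 bytes = 1,048,576 bytes
527,850,000 / 1,048,576 = 503.40 MiB

503.40 MiB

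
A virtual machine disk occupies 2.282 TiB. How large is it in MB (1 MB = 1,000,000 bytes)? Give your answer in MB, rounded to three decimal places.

2.282 TiB = 2.282 × 2^40 bytes = 2,509,085,534,584.832 bytes
1 MB = 10^6 bytes = 1,000,000 bytes
2,509,085,534,584.832 / 1,000,000 = 2,509,085.535 MB

2,509,085.535 MB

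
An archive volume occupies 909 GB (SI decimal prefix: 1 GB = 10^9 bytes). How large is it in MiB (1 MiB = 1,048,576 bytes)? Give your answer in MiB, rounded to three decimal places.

909 GB = 909 × 10^9 bytes = 909,000,000,000 bytes
1 MiB = 1,048,576 bytes
909,000,000,000 / 1,048,576 = 866,889.954 MiB

866,889.954 MiB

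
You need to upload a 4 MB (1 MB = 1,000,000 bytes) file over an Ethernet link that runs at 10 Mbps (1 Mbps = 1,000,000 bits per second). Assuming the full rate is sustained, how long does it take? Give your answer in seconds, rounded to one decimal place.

4 MB = 4,000,000 bytes = 32,000,000 bits
10 Mbps = 10,000,000 bits/s
time = 32,000,000 / 10,000,000 = 3.2 s

3.2 seconds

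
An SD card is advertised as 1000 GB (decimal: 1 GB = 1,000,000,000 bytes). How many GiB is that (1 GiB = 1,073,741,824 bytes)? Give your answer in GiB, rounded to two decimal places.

931.32 GiB

1000 GB × 1,000,000,000 bytes/GB = 1,000,000,000,000 bytes
1 GiB = 2^30 bytes = 1,073,741,824 bytes
1,000,000,000,000 / 1,073,741,824 = 931.32 GiB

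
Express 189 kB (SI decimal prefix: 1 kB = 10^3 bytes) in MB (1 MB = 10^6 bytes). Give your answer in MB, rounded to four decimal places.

189 kB × 1,000 bytes/kB = 189,000 bytes
1 MB = 10^6 bytes = 1,000,000 bytes
189,000 / 1,000,000 = 0.1890 MB

0.1890 MB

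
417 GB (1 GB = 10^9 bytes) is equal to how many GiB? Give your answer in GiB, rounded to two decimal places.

417 GB = 417 × 10^9 bytes = 417,000,000,000 bytes
1 GiB = 1,073,741,824 bytes
417,000,000,000 / 1,073,741,824 = 388.36 GiB

388.36 GiB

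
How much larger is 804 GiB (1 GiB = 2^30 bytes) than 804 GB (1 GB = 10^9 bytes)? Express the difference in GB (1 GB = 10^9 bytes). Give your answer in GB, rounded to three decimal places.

59.288 GB

804 GiB = 804 × 1,073,741,824 = 863,288,426,496 bytes
804 GB = 804 × 1,000,000,000 = 804,000,000,000 bytes
difference = 59,288,426,496 bytes
59,288,426,496 / 1,000,000,000 = 59.288 GB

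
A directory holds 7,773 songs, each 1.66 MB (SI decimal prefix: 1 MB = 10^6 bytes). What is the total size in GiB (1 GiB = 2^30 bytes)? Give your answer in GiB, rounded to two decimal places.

12.02 GiB

Total = 7,773 × 1.66 MB = 12903.18 MB
= 12903.18 × 1,000,000 bytes = 12,903,180,000 bytes
1 GiB = 1,073,741,824 bytes
12,903,180,000 / 1,073,741,824 = 12.02 GiB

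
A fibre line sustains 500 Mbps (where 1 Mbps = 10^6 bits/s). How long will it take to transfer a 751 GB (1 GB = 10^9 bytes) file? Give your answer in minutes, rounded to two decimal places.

751 GB = 751,000,000,000 bytes = 6,008,000,000,000 bits
500 Mbps = 500,000,000 bits/s
time = 6,008,000,000,000 / 500,000,000 = 12,016.000 s
12,016.000 s / 60 = 200.27 minutes

200.27 minutes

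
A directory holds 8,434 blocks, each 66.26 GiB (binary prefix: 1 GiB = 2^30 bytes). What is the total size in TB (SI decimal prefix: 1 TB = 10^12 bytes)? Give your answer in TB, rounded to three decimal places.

600.046 TB

Total = 8,434 × 66.26 GiB = 558836.84 GiB
= 558836.84 × 1,073,741,824 bytes = 600,046,487,899,996.16 bytes
1 TB = 1,000,000,000,000 bytes
600,046,487,899,996.16 / 1,000,000,000,000 = 600.046 TB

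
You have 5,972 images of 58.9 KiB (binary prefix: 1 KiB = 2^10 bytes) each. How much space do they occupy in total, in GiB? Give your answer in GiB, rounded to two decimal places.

Total = 5,972 × 58.9 KiB = 351750.8 KiB
= 351750.8 × 1,024 bytes = 360,192,819.2 bytes
1 GiB = 1,073,741,824 bytes
360,192,819.2 / 1,073,741,824 = 0.34 GiB

0.34 GiB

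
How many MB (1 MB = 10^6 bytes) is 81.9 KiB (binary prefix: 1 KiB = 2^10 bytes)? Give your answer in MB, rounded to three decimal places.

81.9 KiB = 81.9 × 2^10 bytes = 83,865.6 bytes
1 MB = 1,000,000 bytes
83,865.6 / 1,000,000 = 0.084 MB

0.084 MB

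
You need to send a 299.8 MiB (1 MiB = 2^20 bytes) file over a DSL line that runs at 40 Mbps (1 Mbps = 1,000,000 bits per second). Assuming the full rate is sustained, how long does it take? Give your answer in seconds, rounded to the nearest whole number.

63 seconds

299.8 MiB = 314,363,084.8 bytes = 2,514,904,678.4 bits
40 Mbps = 40,000,000 bits/s
time = 2,514,904,678.4 / 40,000,000 = 63 s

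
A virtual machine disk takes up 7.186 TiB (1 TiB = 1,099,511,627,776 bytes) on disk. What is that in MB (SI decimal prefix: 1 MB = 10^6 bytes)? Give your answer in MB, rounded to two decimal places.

7.186 TiB × 1,099,511,627,776 bytes/TiB = 7,901,090,557,198.336 bytes
1 MB = 10^6 bytes = 1,000,000 bytes
7,901,090,557,198.336 / 1,000,000 = 7,901,090.56 MB

7,901,090.56 MB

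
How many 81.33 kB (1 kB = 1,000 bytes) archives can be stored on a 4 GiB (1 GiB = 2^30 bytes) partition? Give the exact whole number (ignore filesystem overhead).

Capacity: 4 GiB = 4,294,967,296 bytes
Per item: 81.33 kB = 81,330 bytes
⌊4,294,967,296 / 81,330⌋ = 52,809

52,809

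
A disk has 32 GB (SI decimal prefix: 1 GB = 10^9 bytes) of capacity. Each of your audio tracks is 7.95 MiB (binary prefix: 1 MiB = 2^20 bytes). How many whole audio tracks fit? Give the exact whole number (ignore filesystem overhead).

Capacity: 32 GB = 32,000,000,000 bytes
Per item: 7.95 MiB = 8,336,179.2 bytes
⌊32,000,000,000 / 8,336,179.2⌋ = 3,838

3,838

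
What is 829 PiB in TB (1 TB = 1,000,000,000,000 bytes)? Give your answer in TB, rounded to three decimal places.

933,371.023 TB

829 PiB × 1,125,899,906,842,624 bytes/PiB = 933,371,022,772,535,296 bytes
1 TB = 1,000,000,000,000 bytes
933,371,022,772,535,296 / 1,000,000,000,000 = 933,371.023 TB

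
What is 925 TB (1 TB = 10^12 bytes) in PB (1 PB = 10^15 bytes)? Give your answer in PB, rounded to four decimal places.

925 TB = 925 × 10^12 bytes = 925,000,000,000,000 bytes
1 PB = 1,000,000,000,000,000 bytes
925,000,000,000,000 / 1,000,000,000,000,000 = 0.9250 PB

0.9250 PB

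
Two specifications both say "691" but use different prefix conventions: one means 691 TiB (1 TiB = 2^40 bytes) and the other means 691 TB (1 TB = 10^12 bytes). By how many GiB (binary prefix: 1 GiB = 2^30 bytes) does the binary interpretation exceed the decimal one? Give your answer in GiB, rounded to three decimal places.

691 TiB = 691 × 1,099,511,627,776 = 759,762,534,793,216 bytes
691 TB = 691 × 1,000,000,000,000 = 691,000,000,000,000 bytes
difference = 68,762,534,793,216 bytes
68,762,534,793,216 / 1,073,741,824 = 64,040.101 GiB

64,040.101 GiB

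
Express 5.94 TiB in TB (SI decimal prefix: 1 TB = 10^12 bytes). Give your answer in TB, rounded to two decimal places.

6.53 TB

5.94 TiB × 1,099,511,627,776 bytes/TiB = 6,531,099,068,989.44 bytes
1 TB = 10^12 bytes = 1,000,000,000,000 bytes
6,531,099,068,989.44 / 1,000,000,000,000 = 6.53 TB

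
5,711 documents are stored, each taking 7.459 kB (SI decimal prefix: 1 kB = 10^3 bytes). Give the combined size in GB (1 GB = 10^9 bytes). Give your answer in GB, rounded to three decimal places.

0.043 GB

Total = 5,711 × 7.459 kB = 42598.349 kB
= 42598.349 × 1,000 bytes = 42,598,349 bytes
1 GB = 1,000,000,000 bytes
42,598,349 / 1,000,000,000 = 0.043 GB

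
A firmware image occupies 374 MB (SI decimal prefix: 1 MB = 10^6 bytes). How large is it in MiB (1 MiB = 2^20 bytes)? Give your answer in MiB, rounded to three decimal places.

374 MB = 374 × 10^6 bytes = 374,000,000 bytes
1 MiB = 1,048,576 bytes
374,000,000 / 1,048,576 = 356.674 MiB

356.674 MiB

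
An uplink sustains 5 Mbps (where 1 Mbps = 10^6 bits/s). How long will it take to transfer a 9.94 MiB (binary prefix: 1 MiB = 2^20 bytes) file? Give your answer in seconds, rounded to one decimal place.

16.7 seconds

9.94 MiB = 10,422,845.44 bytes = 83,382,763.52 bits
5 Mbps = 5,000,000 bits/s
time = 83,382,763.52 / 5,000,000 = 16.7 s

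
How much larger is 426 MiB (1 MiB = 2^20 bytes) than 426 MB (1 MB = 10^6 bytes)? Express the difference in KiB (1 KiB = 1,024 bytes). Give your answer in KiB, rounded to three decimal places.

20,208.375 KiB

426 MiB = 426 × 1,048,576 = 446,693,376 bytes
426 MB = 426 × 1,000,000 = 426,000,000 bytes
difference = 20,693,376 bytes
20,693,376 / 1,024 = 20,208.375 KiB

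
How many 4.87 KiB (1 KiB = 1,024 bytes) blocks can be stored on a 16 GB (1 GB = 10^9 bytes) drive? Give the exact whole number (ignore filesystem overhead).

3,208,418

Capacity: 16 GB = 16,000,000,000 bytes
Per item: 4.87 KiB = 4,986.88 bytes
⌊16,000,000,000 / 4,986.88⌋ = 3,208,418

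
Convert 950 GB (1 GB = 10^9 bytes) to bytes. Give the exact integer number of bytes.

950 × 1,000,000,000 = 950,000,000,000 bytes  (1 GB = 10^9 bytes)

950,000,000,000 bytes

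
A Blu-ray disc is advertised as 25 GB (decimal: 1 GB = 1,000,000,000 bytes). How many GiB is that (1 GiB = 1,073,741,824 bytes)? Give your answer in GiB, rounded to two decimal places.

23.28 GiB

25 GB = 25 × 10^9 bytes = 25,000,000,000 bytes
1 GiB = 1,073,741,824 bytes
25,000,000,000 / 1,073,741,824 = 23.28 GiB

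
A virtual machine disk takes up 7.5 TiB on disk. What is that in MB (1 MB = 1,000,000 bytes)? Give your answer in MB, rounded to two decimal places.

8,246,337.21 MB

7.5 TiB = 7.5 × 2^40 bytes = 8,246,337,208,320 bytes
1 MB = 1,000,000 bytes
8,246,337,208,320 / 1,000,000 = 8,246,337.21 MB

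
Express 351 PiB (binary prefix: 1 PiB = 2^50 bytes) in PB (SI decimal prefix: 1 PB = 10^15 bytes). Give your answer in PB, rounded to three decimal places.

395.191 PB

351 PiB = 351 × 2^50 bytes = 395,190,867,301,761,024 bytes
1 PB = 10^15 bytes = 1,000,000,000,000,000 bytes
395,190,867,301,761,024 / 1,000,000,000,000,000 = 395.191 PB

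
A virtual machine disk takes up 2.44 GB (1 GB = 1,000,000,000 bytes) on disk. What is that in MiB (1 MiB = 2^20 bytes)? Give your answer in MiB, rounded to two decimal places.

2,326.97 MiB

2.44 GB = 2.44 × 10^9 bytes = 2,440,000,000 bytes
1 MiB = 2^20 bytes = 1,048,576 bytes
2,440,000,000 / 1,048,576 = 2,326.97 MiB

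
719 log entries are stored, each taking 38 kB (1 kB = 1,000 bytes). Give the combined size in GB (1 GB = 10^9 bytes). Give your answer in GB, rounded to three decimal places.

Total = 719 × 38 kB = 27,322 kB
= 27,322 × 1,000 bytes = 27,322,000 bytes
1 GB = 1,000,000,000 bytes
27,322,000 / 1,000,000,000 = 0.027 GB

0.027 GB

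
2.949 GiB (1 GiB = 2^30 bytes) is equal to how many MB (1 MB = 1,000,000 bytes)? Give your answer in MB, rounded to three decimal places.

3,166.465 MB

2.949 GiB × 1,073,741,824 bytes/GiB = 3,166,464,638.976 bytes
1 MB = 1,000,000 bytes
3,166,464,638.976 / 1,000,000 = 3,166.465 MB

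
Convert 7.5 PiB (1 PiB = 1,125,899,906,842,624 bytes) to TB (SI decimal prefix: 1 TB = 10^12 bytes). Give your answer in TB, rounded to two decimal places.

7.5 PiB = 7.5 × 2^50 bytes = 8,444,249,301,319,680 bytes
1 TB = 1,000,000,000,000 bytes
8,444,249,301,319,680 / 1,000,000,000,000 = 8,444.25 TB

8,444.25 TB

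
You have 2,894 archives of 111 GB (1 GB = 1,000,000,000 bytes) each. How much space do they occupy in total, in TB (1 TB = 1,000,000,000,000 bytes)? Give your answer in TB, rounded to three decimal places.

Total = 2,894 × 111 GB = 321,234 GB
= 321,234 × 1,000,000,000 bytes = 321,234,000,000,000 bytes
1 TB = 1,000,000,000,000 bytes
321,234,000,000,000 / 1,000,000,000,000 = 321.234 TB

321.234 TB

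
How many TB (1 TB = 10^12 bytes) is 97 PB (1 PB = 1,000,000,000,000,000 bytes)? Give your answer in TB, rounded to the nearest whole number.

97 PB = 97 × 10^15 bytes = 97,000,000,000,000,000 bytes
1 TB = 10^12 bytes = 1,000,000,000,000 bytes
97,000,000,000,000,000 / 1,000,000,000,000 = 97,000 TB

97,000 TB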